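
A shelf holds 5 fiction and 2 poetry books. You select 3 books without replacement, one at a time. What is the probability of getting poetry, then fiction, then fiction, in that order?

4/21

Chain rule:
P = 2/7 × 5/6 × 4/5 = 40/210 = 4/21.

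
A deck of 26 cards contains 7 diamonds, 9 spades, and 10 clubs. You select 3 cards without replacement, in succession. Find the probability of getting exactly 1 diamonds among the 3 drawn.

1197/2600

One ordering (a diamond drawn first) has probability 7/26 × 19/25 × 18/24 = 2394/15600 = 399/2600.
There are C(3,1) = 3 such orderings, each equally likely, so P = 3 × 399/2600 = 1197/2600.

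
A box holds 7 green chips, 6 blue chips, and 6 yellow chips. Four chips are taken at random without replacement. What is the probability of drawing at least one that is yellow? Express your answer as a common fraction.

P(no yellow) = 13/19 × 12/18 × 11/17 × 10/16 = 17160/93024 = 715/3876.
P(at least one) = 1 − 715/3876 = 3161/3876.

3161/3876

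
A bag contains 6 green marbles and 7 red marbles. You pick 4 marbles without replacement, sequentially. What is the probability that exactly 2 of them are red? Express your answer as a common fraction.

One ordering (red drawn first) has probability 7/13 × 6/12 × 6/11 × 5/10 = 1260/17160 = 21/286.
There are C(4,2) = 6 such orderings, each equally likely, so P = 6 × 21/286 = 63/143.

63/143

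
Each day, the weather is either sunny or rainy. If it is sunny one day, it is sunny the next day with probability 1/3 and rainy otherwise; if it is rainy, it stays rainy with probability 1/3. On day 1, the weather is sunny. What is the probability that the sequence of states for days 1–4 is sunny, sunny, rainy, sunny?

Day 1 is given. For each transition, use the conditional probability from the current state:
P(sunny | sunny) = 1/3; P(rainy | sunny) = 2/3; P(sunny | rainy) = 2/3.
P = 1/3 × 2/3 × 2/3 = 4/27.

4/27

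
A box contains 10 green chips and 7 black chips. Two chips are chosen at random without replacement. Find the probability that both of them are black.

21/136

P = 7/17 × 6/16 = 42/272 = 21/136.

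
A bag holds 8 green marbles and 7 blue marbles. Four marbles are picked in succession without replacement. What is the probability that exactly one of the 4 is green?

8/39

One ordering (green drawn first) has probability 8/15 × 7/14 × 6/13 × 5/12 = 1680/32760 = 2/39.
There are C(4,1) = 4 such orderings, each equally likely, so P = 4 × 2/39 = 8/39.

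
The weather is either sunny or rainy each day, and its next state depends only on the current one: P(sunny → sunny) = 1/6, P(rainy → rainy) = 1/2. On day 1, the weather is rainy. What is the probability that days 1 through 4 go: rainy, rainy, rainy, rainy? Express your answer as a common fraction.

Day 1 is given. For each transition, use the conditional probability from the current state:
P(rainy | rainy) = 1/2; P(rainy | rainy) = 1/2; P(rainy | rainy) = 1/2.
P = 1/2 × 1/2 × 1/2 = 1/8.

1/8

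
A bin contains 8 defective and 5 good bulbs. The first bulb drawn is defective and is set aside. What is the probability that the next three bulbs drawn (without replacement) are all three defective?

7/44

After the first draw, 7 of the remaining 12 bulbs are defective.
P = 7/12 × 6/11 × 5/10 = 210/1320 = 7/44.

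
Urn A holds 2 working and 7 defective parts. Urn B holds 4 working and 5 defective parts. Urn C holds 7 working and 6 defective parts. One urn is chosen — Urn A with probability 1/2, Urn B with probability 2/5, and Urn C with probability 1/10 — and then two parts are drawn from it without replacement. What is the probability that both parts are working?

503/4680

From Urn A: P(both working) = (2/9)(1/8) = 1/36.
From Urn B: P(both working) = (4/9)(3/8) = 1/6.
From Urn C: P(both working) = (7/13)(6/12) = 7/26.
Total probability = (1/2)(1/36) + (2/5)(1/6) + (1/10)(7/26) = 503/4680.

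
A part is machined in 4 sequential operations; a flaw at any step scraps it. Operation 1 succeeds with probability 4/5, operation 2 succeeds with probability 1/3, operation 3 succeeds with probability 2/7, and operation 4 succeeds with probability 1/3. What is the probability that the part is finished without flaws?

8/315

Multiplying along the chain,
P = 4/5 × 1/3 × 2/7 × 1/3 = 8/315.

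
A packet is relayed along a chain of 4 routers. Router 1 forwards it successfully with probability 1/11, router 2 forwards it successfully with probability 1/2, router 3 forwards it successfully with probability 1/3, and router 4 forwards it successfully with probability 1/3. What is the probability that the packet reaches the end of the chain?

1/198

Multiplying along the chain,
P = 1/11 × 1/2 × 1/3 × 1/3 = 1/198.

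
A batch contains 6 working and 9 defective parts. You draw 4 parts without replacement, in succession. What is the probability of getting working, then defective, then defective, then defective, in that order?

Each draw changes the counts, so multiply the conditional probabilities along the sequence:
P = 6/15 × 9/14 × 8/13 × 7/12 = 3024/32760 = 6/65.

6/65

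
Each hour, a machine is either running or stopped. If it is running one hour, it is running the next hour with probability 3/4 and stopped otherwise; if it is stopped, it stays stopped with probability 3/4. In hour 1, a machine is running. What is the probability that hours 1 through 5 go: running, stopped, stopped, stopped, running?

Hour 1 is given. For each transition, use the conditional probability from the current state:
P(stopped | running) = 1/4; P(stopped | stopped) = 3/4; P(stopped | stopped) = 3/4; P(running | stopped) = 1/4.
P = 1/4 × 3/4 × 3/4 × 1/4 = 9/256.

9/256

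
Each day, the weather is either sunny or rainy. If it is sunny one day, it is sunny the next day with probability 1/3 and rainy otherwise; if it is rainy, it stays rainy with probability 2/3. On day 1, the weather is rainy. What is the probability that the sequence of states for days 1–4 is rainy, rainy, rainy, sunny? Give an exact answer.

4/27

Day 1 is given. For each transition, use the conditional probability from the current state:
P(rainy | rainy) = 2/3; P(rainy | rainy) = 2/3; P(sunny | rainy) = 1/3.
P = 2/3 × 2/3 × 1/3 = 4/27.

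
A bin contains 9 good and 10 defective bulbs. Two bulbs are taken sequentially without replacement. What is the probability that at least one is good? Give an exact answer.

14/19

P(no good) = 10/19 × 9/18 = 90/342 = 5/19.
P(at least one) = 1 − 5/19 = 14/19.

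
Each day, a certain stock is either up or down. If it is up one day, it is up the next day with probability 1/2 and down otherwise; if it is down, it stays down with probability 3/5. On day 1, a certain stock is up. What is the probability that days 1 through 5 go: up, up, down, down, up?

Day 1 is given. For each transition, use the conditional probability from the current state:
P(up | up) = 1/2; P(down | up) = 1/2; P(down | down) = 3/5; P(up | down) = 2/5.
P = 1/2 × 1/2 × 3/5 × 2/5 = 6/100 = 3/50.

3/50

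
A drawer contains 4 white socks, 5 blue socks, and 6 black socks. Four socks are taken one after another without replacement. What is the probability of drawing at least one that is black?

P(no black) = 9/15 × 8/14 × 7/13 × 6/12 = 3024/32760 = 6/65.
P(at least one) = 1 − 6/65 = 59/65.

59/65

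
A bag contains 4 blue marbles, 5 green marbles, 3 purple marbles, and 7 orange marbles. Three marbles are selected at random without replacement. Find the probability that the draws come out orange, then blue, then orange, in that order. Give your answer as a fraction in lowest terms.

Multiply the probability of each draw given the previous ones:
P = 7/19 × 4/18 × 6/17 = 168/5814 = 28/969.

28/969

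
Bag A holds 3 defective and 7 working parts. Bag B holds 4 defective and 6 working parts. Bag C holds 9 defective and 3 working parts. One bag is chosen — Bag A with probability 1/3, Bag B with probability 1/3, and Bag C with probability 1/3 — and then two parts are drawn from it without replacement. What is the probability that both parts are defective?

From Bag A: P(both defective) = (3/10)(2/9) = 1/15.
From Bag B: P(both defective) = (4/10)(3/9) = 2/15.
From Bag C: P(both defective) = (9/12)(8/11) = 6/11.
Total probability = (1/3)(1/15) + (1/3)(2/15) + (1/3)(6/11) = 41/165.

41/165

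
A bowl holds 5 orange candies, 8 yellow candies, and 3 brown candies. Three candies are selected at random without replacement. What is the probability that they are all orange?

1/56

P = 5/16 × 4/15 × 3/14 = 60/3360 = 1/56.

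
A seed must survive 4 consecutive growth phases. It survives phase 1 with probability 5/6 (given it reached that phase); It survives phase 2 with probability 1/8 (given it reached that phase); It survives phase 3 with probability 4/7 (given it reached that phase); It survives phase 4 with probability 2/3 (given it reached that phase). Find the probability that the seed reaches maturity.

Multiplying along the chain,
P = 5/6 × 1/8 × 4/7 × 2/3 = 40/1008 = 5/126.

5/126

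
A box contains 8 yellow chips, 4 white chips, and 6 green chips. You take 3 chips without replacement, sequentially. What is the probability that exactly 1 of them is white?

91/204

One ordering (white drawn first) has probability 4/18 × 14/17 × 13/16 = 728/4896 = 91/612.
There are C(3,1) = 3 such orderings, each equally likely, so P = 3 × 91/612 = 91/204.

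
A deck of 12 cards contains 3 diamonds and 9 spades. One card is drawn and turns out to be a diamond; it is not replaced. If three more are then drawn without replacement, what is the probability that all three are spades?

28/55

With the first card removed, 9 spades remain out of 11.
P = 9/11 × 8/10 × 7/9 = 504/990 = 28/55.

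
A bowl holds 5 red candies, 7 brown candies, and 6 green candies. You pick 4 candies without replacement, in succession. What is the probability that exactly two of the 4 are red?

One ordering (red drawn first) has probability 5/18 × 4/17 × 13/16 × 12/15 = 3120/73440 = 13/306.
There are C(4,2) = 6 such orderings, each equally likely, so P = 6 × 13/306 = 13/51.

13/51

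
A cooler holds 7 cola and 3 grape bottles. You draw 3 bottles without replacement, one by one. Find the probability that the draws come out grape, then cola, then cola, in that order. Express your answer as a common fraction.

7/40

Multiply the probability of each draw given the previous ones:
P = 3/10 × 7/9 × 6/8 = 126/720 = 7/40.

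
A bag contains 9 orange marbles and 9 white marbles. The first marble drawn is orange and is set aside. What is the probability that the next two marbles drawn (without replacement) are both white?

With the first marble removed, 9 white remain out of 17.
P = 9/17 × 8/16 = 72/272 = 9/34.

9/34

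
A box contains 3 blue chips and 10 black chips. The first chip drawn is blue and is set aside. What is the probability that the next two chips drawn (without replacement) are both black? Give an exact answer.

15/22

With the first chip removed, 10 black remain out of 12.
P = 10/12 × 9/11 = 90/132 = 15/22.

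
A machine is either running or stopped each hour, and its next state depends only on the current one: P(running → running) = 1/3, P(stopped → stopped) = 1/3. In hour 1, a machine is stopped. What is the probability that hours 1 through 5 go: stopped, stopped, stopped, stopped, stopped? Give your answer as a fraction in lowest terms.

1/81

Hour 1 is given. For each transition, use the conditional probability from the current state:
P(stopped | stopped) = 1/3; P(stopped | stopped) = 1/3; P(stopped | stopped) = 1/3; P(stopped | stopped) = 1/3.
P = 1/3 × 1/3 × 1/3 × 1/3 = 1/81.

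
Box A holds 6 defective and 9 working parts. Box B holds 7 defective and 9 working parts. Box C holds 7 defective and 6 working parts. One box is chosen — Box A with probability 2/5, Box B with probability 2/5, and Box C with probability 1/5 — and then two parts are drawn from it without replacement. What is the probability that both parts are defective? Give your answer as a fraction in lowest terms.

1647/9100

From Box A: P(both defective) = (6/15)(5/14) = 1/7.
From Box B: P(both defective) = (7/16)(6/15) = 7/40.
From Box C: P(both defective) = (7/13)(6/12) = 7/26.
Total probability = (2/5)(1/7) + (2/5)(7/40) + (1/5)(7/26) = 1647/9100.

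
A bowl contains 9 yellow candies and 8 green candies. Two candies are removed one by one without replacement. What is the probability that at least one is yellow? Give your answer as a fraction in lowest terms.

27/34

P(no yellow) = 8/17 × 7/16 = 56/272 = 7/34.
P(at least one) = 1 − 7/34 = 27/34.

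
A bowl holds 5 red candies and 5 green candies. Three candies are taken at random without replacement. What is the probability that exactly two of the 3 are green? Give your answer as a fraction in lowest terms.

One ordering (green drawn first) has probability 5/10 × 4/9 × 5/8 = 100/720 = 5/36.
There are C(3,2) = 3 such orderings, each equally likely, so P = 3 × 5/36 = 5/12.

5/12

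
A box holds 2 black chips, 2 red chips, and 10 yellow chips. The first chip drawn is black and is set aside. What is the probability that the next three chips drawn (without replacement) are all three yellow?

After the first draw, 10 of the remaining 13 chips are yellow.
P = 10/13 × 9/12 × 8/11 = 720/1716 = 60/143.

60/143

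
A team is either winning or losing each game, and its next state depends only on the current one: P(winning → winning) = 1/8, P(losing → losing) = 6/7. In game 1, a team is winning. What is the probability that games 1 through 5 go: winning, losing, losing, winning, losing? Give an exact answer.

3/32

Game 1 is given. For each transition, use the conditional probability from the current state:
P(losing | winning) = 7/8; P(losing | losing) = 6/7; P(winning | losing) = 1/7; P(losing | winning) = 7/8.
P = 7/8 × 6/7 × 1/7 × 7/8 = 294/3136 = 3/32.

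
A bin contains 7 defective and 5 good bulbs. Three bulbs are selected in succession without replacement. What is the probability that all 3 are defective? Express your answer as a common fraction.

P = 7/12 × 6/11 × 5/10 = 210/1320 = 7/44.

7/44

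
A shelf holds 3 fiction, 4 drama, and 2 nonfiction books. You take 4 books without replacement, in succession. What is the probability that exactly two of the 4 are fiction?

5/14

One ordering (fiction drawn first) has probability 3/9 × 2/8 × 6/7 × 5/6 = 180/3024 = 5/84.
There are C(4,2) = 6 such orderings, each equally likely, so P = 6 × 5/84 = 5/14.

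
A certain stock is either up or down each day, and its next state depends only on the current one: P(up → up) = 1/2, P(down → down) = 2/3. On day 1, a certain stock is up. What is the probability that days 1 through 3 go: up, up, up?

1/4

Day 1 is given. For each transition, use the conditional probability from the current state:
P(up | up) = 1/2; P(up | up) = 1/2.
P = 1/2 × 1/2 = 1/4.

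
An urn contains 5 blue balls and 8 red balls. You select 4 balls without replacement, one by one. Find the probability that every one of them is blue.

1/143

P(all blue) = 5/13 × 4/12 × 3/11 × 2/10 = 120/17160 = 1/143.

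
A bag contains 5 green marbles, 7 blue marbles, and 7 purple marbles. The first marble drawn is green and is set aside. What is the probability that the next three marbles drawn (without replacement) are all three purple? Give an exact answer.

After the first draw, 7 of the remaining 18 marbles are purple.
P = 7/18 × 6/17 × 5/16 = 210/4896 = 35/816.

35/816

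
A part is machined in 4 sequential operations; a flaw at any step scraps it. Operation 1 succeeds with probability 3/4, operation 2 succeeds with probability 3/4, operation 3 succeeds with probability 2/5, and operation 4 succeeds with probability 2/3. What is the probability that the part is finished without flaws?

3/20

Each stage is reached only if all earlier stages succeed, so
P = 3/4 × 3/4 × 2/5 × 2/3 = 36/240 = 3/20.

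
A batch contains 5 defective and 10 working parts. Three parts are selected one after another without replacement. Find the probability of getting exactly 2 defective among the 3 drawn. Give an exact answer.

20/91

One ordering (defective drawn first) has probability 5/15 × 4/14 × 10/13 = 200/2730 = 20/273.
There are C(3,2) = 3 such orderings, each equally likely, so P = 3 × 20/273 = 20/91.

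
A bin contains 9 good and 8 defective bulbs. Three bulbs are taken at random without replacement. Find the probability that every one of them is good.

21/170

P(every draw is good) = 9/17 × 8/16 × 7/15 = 504/4080 = 21/170.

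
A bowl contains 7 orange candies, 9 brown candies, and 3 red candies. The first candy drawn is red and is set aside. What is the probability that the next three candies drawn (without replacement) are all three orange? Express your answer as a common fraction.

35/816

With the first candy removed, 7 orange remain out of 18.
P = 7/18 × 6/17 × 5/16 = 210/4896 = 35/816.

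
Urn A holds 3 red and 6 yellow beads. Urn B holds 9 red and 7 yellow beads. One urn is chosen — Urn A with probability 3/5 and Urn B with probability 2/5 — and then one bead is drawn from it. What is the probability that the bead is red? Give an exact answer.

17/40

From Urn A: P(red) = 3/9.
From Urn B: P(red) = 9/16.
Total probability = (3/5)(3/9) + (2/5)(9/16) = 17/40.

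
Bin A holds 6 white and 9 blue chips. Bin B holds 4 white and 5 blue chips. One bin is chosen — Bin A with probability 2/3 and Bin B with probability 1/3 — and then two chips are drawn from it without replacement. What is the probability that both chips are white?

19/126

From Bin A: P(both white) = (6/15)(5/14) = 1/7.
From Bin B: P(both white) = (4/9)(3/8) = 1/6.
Total probability = (2/3)(1/7) + (1/3)(1/6) = 19/126.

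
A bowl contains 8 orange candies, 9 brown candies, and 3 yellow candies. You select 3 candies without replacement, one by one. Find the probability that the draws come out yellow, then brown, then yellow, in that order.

Each draw changes the counts, so multiply the conditional probabilities along the sequence:
P = 3/20 × 9/19 × 2/18 = 54/6840 = 3/380.

3/380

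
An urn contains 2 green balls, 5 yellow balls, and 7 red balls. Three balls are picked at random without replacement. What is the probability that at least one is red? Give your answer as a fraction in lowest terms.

47/52

P(no red) = 7/14 × 6/13 × 5/12 = 210/2184 = 5/52.
P(at least one) = 1 − 5/52 = 47/52.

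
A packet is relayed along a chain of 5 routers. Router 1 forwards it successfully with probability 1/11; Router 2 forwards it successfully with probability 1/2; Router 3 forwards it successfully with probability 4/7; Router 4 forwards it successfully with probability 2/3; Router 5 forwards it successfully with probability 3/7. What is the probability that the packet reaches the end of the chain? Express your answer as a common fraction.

4/539

Each stage is reached only if all earlier stages succeed, so
P = 1/11 × 1/2 × 4/7 × 2/3 × 3/7 = 24/3234 = 4/539.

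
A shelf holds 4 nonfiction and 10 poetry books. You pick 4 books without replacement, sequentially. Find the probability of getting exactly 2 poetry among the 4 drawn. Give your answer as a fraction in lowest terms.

270/1001

One ordering (poetry drawn first) has probability 10/14 × 9/13 × 4/12 × 3/11 = 1080/24024 = 45/1001.
There are C(4,2) = 6 such orderings, each equally likely, so P = 6 × 45/1001 = 270/1001.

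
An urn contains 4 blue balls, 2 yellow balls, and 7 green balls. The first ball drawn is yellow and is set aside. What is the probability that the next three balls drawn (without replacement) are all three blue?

After the first draw, 4 of the remaining 12 balls are blue.
P = 4/12 × 3/11 × 2/10 = 24/1320 = 1/55.

1/55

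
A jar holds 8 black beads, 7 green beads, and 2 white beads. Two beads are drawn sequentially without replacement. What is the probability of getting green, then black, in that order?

Each draw changes the counts, so multiply the conditional probabilities along the sequence:
P = 7/17 × 8/16 = 56/272 = 7/34.

7/34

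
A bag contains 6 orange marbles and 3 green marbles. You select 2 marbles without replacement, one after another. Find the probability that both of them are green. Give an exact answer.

P(every draw is green) = 3/9 × 2/8 = 6/72 = 1/12.

1/12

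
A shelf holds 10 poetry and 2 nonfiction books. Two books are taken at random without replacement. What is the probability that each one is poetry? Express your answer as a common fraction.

15/22

P(every draw is poetry) = 10/12 × 9/11 = 90/132 = 15/22.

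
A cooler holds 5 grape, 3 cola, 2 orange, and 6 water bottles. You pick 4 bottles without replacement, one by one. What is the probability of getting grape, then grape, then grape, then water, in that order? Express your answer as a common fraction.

3/364

Multiply the probability of each draw given the previous ones:
P = 5/16 × 4/15 × 3/14 × 6/13 = 360/43680 = 3/364.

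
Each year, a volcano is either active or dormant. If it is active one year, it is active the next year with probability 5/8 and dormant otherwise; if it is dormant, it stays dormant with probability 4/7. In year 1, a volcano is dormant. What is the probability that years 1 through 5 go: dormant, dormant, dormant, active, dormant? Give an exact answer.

Year 1 is given. For each transition, use the conditional probability from the current state:
P(dormant | dormant) = 4/7; P(dormant | dormant) = 4/7; P(active | dormant) = 3/7; P(dormant | active) = 3/8.
P = 4/7 × 4/7 × 3/7 × 3/8 = 144/2744 = 18/343.

18/343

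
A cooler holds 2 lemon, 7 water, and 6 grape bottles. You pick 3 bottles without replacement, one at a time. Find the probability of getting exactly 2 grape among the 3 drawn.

One ordering (grape drawn first) has probability 6/15 × 5/14 × 9/13 = 270/2730 = 9/91.
There are C(3,2) = 3 such orderings, each equally likely, so P = 3 × 9/91 = 27/91.

27/91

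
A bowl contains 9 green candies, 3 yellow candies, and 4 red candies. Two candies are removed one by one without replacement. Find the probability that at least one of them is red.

P(no red) = 12/16 × 11/15 = 132/240 = 11/20.
P(at least one) = 1 − 11/20 = 9/20.

9/20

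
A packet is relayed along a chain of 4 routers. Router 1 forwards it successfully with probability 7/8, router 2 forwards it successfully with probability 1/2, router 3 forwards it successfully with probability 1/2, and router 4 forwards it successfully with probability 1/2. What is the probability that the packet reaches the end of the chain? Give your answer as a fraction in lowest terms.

7/64

The events are sequential, so multiply the conditional probabilities:
P = 7/8 × 1/2 × 1/2 × 1/2 = 7/64.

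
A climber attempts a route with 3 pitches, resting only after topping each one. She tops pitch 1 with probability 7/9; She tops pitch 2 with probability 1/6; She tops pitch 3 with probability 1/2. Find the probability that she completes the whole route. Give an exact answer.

Multiplying along the chain,
P = 7/9 × 1/6 × 1/2 = 7/108.

7/108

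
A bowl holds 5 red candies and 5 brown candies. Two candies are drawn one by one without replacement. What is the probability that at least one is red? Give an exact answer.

P(no red) = 5/10 × 4/9 = 20/90 = 2/9.
P(at least one) = 1 − 2/9 = 7/9.

7/9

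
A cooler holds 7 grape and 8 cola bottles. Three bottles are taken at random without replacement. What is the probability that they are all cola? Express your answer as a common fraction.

P(every draw is cola) = 8/15 × 7/14 × 6/13 = 336/2730 = 8/65.

8/65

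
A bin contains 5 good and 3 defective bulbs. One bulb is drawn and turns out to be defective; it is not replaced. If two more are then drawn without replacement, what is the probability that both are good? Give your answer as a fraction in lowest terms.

10/21

With the first bulb removed, 5 good remain out of 7.
P = 5/7 × 4/6 = 20/42 = 10/21.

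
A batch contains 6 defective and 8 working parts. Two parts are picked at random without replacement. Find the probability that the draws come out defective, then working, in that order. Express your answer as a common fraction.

Each draw changes the counts, so multiply the conditional probabilities along the sequence:
P = 6/14 × 8/13 = 48/182 = 24/91.

24/91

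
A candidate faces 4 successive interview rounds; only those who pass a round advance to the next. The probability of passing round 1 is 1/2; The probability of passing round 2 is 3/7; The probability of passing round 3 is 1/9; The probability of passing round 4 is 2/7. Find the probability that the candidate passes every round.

Multiplying along the chain,
P = 1/2 × 3/7 × 1/9 × 2/7 = 6/882 = 1/147.

1/147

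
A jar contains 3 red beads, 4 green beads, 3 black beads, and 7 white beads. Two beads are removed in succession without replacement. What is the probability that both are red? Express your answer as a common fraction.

3/136

P(every draw is red) = 3/17 × 2/16 = 6/272 = 3/136.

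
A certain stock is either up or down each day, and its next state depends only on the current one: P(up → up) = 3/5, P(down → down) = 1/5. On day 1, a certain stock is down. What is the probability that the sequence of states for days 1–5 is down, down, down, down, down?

1/625

Day 1 is given. For each transition, use the conditional probability from the current state:
P(down | down) = 1/5; P(down | down) = 1/5; P(down | down) = 1/5; P(down | down) = 1/5.
P = 1/5 × 1/5 × 1/5 × 1/5 = 1/625.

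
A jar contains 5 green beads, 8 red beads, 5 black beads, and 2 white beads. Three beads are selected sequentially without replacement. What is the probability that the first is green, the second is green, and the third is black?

Multiply the probability of each draw given the previous ones:
P = 5/20 × 4/19 × 5/18 = 100/6840 = 5/342.

5/342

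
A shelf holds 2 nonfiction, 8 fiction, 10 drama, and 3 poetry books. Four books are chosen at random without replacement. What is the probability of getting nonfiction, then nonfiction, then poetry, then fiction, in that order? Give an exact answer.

Multiply the probability of each draw given the previous ones:
P = 2/23 × 1/22 × 3/21 × 8/20 = 48/212520 = 2/8855.

2/8855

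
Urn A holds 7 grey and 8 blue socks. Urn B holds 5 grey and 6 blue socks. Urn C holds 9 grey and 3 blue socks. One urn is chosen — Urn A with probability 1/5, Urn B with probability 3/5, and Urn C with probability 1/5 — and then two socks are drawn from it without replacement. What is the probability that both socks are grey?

From Urn A: P(both grey) = (7/15)(6/14) = 1/5.
From Urn B: P(both grey) = (5/11)(4/10) = 2/11.
From Urn C: P(both grey) = (9/12)(8/11) = 6/11.
Total probability = (1/5)(1/5) + (3/5)(2/11) + (1/5)(6/11) = 71/275.

71/275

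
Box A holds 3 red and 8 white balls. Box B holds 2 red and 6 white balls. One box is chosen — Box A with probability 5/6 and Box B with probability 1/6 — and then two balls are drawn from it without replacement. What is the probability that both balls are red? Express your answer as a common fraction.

95/1848

From Box A: P(both red) = (3/11)(2/10) = 3/55.
From Box B: P(both red) = (2/8)(1/7) = 1/28.
Total probability = (5/6)(3/55) + (1/6)(1/28) = 95/1848.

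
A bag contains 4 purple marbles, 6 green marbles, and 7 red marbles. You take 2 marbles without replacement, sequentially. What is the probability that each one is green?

P = 6/17 × 5/16 = 30/272 = 15/136.

15/136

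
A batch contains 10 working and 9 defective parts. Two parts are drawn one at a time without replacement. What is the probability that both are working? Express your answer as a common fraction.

P = 10/19 × 9/18 = 90/342 = 5/19.

5/19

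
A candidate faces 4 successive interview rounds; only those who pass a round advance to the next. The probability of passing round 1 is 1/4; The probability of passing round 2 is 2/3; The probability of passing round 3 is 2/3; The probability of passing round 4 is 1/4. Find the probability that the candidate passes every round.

1/36

The events are sequential, so multiply the conditional probabilities:
P = 1/4 × 2/3 × 2/3 × 1/4 = 4/144 = 1/36.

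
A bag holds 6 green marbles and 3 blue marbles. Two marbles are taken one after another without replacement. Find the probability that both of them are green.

5/12

P(every draw is green) = 6/9 × 5/8 = 30/72 = 5/12.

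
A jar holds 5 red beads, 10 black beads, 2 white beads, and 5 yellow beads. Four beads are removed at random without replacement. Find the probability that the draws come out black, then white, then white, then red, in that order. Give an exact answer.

Chain rule:
P = 10/22 × 2/21 × 1/20 × 5/19 = 100/175560 = 5/8778.

5/8778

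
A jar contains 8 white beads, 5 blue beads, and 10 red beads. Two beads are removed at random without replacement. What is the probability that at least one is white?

P(no white) = 15/23 × 14/22 = 210/506 = 105/253.
P(at least one) = 1 − 105/253 = 148/253.

148/253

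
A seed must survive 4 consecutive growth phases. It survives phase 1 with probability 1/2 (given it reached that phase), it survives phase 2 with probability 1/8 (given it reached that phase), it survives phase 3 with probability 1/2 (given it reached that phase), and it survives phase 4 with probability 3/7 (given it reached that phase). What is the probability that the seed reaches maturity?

3/224

Multiplying along the chain,
P = 1/2 × 1/8 × 1/2 × 3/7 = 3/224.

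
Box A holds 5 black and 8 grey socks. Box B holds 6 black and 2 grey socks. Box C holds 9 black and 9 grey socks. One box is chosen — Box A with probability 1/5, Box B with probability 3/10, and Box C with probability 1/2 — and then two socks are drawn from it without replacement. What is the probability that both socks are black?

From Box A: P(both black) = (5/13)(4/12) = 5/39.
From Box B: P(both black) = (6/8)(5/7) = 15/28.
From Box C: P(both black) = (9/18)(8/17) = 4/17.
Total probability = (1/5)(5/39) + (3/10)(15/28) + (1/2)(4/17) = 11287/37128.

11287/37128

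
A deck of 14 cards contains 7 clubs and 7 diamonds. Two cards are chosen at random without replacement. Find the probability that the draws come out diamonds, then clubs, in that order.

Chain rule:
P = 7/14 × 7/13 = 49/182 = 7/26.

7/26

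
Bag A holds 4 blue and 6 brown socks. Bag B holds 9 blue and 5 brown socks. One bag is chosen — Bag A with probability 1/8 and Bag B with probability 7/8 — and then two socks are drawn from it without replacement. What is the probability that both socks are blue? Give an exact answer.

From Bag A: P(both blue) = (4/10)(3/9) = 2/15.
From Bag B: P(both blue) = (9/14)(8/13) = 36/91.
Total probability = (1/8)(2/15) + (7/8)(36/91) = 283/780.

283/780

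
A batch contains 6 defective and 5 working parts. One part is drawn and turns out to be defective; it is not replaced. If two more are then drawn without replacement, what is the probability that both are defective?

With the first part removed, 5 defective remain out of 10.
P = 5/10 × 4/9 = 20/90 = 2/9.

2/9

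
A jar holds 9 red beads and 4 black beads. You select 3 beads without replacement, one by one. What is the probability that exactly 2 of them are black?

One ordering (black drawn first) has probability 4/13 × 3/12 × 9/11 = 108/1716 = 9/143.
There are C(3,2) = 3 such orderings, each equally likely, so P = 3 × 9/143 = 27/143.

27/143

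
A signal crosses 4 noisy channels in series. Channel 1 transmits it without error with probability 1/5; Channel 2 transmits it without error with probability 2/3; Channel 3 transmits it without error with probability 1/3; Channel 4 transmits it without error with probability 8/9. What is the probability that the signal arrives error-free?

16/405

The events are sequential, so multiply the conditional probabilities:
P = 1/5 × 2/3 × 1/3 × 8/9 = 16/405.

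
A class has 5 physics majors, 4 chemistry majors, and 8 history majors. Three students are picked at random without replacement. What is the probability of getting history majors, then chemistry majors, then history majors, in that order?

14/255

Multiply the probability of each draw given the previous ones:
P = 8/17 × 4/16 × 7/15 = 224/4080 = 14/255.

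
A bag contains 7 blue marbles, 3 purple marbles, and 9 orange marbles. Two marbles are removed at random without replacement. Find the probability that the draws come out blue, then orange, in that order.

Chain rule:
P = 7/19 × 9/18 = 63/342 = 7/38.

7/38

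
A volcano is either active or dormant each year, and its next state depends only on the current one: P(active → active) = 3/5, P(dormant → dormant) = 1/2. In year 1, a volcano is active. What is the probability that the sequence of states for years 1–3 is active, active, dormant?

6/25

Year 1 is given. For each transition, use the conditional probability from the current state:
P(active | active) = 3/5; P(dormant | active) = 2/5.
P = 3/5 × 2/5 = 6/25.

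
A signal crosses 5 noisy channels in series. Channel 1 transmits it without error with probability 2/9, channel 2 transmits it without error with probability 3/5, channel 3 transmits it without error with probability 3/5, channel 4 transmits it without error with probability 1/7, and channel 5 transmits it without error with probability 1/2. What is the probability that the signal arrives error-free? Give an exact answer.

1/175

The events are sequential, so multiply the conditional probabilities:
P = 2/9 × 3/5 × 3/5 × 1/7 × 1/2 = 18/3150 = 1/175.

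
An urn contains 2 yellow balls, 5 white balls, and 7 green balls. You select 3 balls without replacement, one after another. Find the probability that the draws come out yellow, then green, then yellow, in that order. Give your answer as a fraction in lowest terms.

1/156

Multiply the probability of each draw given the previous ones:
P = 2/14 × 7/13 × 1/12 = 14/2184 = 1/156.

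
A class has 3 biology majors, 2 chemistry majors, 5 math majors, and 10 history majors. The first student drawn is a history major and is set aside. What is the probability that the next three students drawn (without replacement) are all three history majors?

With the first student removed, 9 history majors remain out of 19.
P = 9/19 × 8/18 × 7/17 = 504/5814 = 28/323.

28/323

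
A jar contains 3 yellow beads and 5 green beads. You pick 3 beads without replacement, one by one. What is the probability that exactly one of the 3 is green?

15/56

One ordering (green drawn first) has probability 5/8 × 3/7 × 2/6 = 30/336 = 5/56.
There are C(3,1) = 3 such orderings, each equally likely, so P = 3 × 5/56 = 15/56.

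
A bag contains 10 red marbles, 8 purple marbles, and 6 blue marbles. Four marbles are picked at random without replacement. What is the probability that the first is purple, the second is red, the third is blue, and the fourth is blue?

Multiply the probability of each draw given the previous ones:
P = 8/24 × 10/23 × 6/22 × 5/21 = 2400/255024 = 50/5313.

50/5313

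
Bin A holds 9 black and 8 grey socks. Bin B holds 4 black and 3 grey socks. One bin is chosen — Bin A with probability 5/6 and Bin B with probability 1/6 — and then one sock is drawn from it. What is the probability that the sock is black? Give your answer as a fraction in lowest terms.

383/714

From Bin A: P(black) = 9/17.
From Bin B: P(black) = 4/7.
Total probability = (5/6)(9/17) + (1/6)(4/7) = 383/714.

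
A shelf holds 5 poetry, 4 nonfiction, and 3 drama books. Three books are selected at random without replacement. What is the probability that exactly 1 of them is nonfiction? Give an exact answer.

28/55

One ordering (nonfiction drawn first) has probability 4/12 × 8/11 × 7/10 = 224/1320 = 28/165.
There are C(3,1) = 3 such orderings, each equally likely, so P = 3 × 28/165 = 28/55.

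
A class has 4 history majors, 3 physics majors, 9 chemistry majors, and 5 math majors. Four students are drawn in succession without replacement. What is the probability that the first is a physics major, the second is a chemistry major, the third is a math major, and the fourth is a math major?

1/266

Chain rule:
P = 3/21 × 9/20 × 5/19 × 4/18 = 540/143640 = 1/266.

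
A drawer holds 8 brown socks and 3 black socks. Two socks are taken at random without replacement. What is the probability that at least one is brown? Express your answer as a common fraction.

P(no brown) = 3/11 × 2/10 = 6/110 = 3/55.
P(at least one) = 1 − 3/55 = 52/55.

52/55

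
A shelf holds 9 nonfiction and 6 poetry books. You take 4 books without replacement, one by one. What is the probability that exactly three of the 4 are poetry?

12/91

One ordering (poetry drawn first) has probability 6/15 × 5/14 × 4/13 × 9/12 = 1080/32760 = 3/91.
There are C(4,3) = 4 such orderings, each equally likely, so P = 4 × 3/91 = 12/91.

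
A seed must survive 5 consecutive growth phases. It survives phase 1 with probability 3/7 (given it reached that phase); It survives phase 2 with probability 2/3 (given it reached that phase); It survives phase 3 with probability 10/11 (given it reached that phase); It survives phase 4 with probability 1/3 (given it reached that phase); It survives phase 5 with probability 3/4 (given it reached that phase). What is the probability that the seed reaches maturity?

Each stage is reached only if all earlier stages succeed, so
P = 3/7 × 2/3 × 10/11 × 1/3 × 3/4 = 180/2772 = 5/77.

5/77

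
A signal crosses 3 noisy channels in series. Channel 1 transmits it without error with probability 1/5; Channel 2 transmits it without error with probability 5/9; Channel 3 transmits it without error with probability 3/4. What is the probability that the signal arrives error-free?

1/12

The events are sequential, so multiply the conditional probabilities:
P = 1/5 × 5/9 × 3/4 = 15/180 = 1/12.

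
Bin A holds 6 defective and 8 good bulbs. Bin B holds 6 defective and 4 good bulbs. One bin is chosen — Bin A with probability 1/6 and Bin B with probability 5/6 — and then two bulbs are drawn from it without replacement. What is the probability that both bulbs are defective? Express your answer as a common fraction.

From Bin A: P(both defective) = (6/14)(5/13) = 15/91.
From Bin B: P(both defective) = (6/10)(5/9) = 1/3.
Total probability = (1/6)(15/91) + (5/6)(1/3) = 250/819.

250/819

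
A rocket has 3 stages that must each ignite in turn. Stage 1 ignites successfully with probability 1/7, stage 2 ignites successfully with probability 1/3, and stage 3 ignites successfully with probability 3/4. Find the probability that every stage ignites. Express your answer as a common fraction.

Each stage is reached only if all earlier stages succeed, so
P = 1/7 × 1/3 × 3/4 = 3/84 = 1/28.

1/28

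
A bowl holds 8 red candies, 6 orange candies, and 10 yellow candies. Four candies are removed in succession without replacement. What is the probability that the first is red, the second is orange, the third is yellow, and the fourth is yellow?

Multiply the probability of each draw given the previous ones:
P = 8/24 × 6/23 × 10/22 × 9/21 = 4320/255024 = 30/1771.

30/1771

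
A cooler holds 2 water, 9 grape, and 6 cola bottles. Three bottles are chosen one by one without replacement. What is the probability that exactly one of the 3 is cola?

One ordering (cola drawn first) has probability 6/17 × 11/16 × 10/15 = 660/4080 = 11/68.
There are C(3,1) = 3 such orderings, each equally likely, so P = 3 × 11/68 = 33/68.

33/68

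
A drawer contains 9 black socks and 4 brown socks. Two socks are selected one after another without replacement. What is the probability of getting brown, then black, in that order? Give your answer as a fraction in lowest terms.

Each draw changes the counts, so multiply the conditional probabilities along the sequence:
P = 4/13 × 9/12 = 36/156 = 3/13.

3/13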